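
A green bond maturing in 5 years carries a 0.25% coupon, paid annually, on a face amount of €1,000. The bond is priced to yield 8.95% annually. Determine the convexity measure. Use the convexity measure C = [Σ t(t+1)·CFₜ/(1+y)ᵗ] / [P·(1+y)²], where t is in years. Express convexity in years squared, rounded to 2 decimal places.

25.06

With y = 0.0895:
  t   CF        PV=CF/(1+0.0895)^t    t·PV        t(t+1)·PV
  1         2.50         2.2946         2.2946           4.5893
  2         2.50         2.1061         4.2123          12.6368
  3         2.50         1.9331         5.7994          23.1974
  4         2.50         1.7743         7.0973          35.4863
  5     1,002.50       653.0527     3,265.2633      19,591.5801
  Σ                    661.1609     3,284.6669      19,667.4898
P = 661.1609.
Convexity = Σ t(t+1)·PV / [P·(1+y)²] = 19,667.4898 / (661.1609 × 1.187010) = 25.06036.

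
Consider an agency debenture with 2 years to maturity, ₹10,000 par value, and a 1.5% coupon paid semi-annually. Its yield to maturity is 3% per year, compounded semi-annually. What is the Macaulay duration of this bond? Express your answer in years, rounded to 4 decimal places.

1.9774 years

Periodic yield y = 0.015. Discount each cash flow and weight by its period:
  t   CF        PV=CF/(1+0.015)^t    t·PV
  1        75.00        73.8916        73.8916
  2        75.00        72.7996       145.5993
  3        75.00        71.7238       215.1713
  4    10,075.00     9,492.5061    37,970.0245
  Σ                  9,710.9212    38,404.6867
Price P = Σ PV = 9,710.9212.
Macaulay duration = Σ(t·PV) / P = 38,404.6867 / 9,710.9212 = 3.95479 half-year periods.
In years: 3.95479 / 2 = 1.97740 years.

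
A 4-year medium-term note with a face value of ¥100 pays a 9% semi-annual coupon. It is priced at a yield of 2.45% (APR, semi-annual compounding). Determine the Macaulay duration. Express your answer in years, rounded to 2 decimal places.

Periodic yield y = 0.01225. Discount each cash flow and weight by its period:
  t   CF        PV=CF/(1+0.01225)^t    t·PV
  1         4.50         4.4455         4.4455
  2         4.50         4.3917         8.7835
  3         4.50         4.3386        13.0158
  4         4.50         4.2861        17.1444
  5         4.50         4.2342        21.1711
  6         4.50         4.1830        25.0979
  7         4.50         4.1324        28.9265
  8       104.50        94.8012       758.4099
  Σ                    124.8128       876.9946
Price P = Σ PV = 124.8128.
Macaulay duration = Σ(t·PV) / P = 876.9946 / 124.8128 = 7.02648 half-year periods.
In years: 7.02648 / 2 = 3.51324 years.

3.51 years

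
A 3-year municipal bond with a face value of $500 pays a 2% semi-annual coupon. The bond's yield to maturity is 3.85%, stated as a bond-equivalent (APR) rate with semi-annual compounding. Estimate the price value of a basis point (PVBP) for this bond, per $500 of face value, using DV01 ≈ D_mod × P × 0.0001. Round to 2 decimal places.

$0.14

Periodic yield y = 0.01925.
  t   CF        PV=CF/(1+0.01925)^t    t·PV
  1         5.00         4.9056         4.9056
  2         5.00         4.8129         9.6258
  3         5.00         4.7220        14.1661
  4         5.00         4.6328        18.5314
  5         5.00         4.5453        22.7267
  6       505.00       450.4090     2,702.4540
  Σ                    474.0277     2,772.4095
P = 474.0277; D_Mac = 5.84862 half-year periods = 2.92431 yrs; D_mod = 2.86908 yrs.
DV01 ≈ 2.86908 × 474.0277 × 0.0001 = 0.136002.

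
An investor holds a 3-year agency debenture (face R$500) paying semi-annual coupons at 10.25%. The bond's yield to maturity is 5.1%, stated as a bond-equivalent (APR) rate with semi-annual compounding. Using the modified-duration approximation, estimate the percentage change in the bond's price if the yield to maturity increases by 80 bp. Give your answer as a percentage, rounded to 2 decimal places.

Periodic yield y = 0.0255. Modified duration first:
  t   CF        PV=CF/(1+0.0255)^t    t·PV
  1       25.625        24.9878        24.9878
  2       25.625        24.3665        48.7329
  3       25.625        23.7606        71.2817
  4       25.625        23.1697        92.6790
  5       25.625        22.5936       112.9680
  6      525.625       451.9205     2,711.5229
  Σ                    570.7987     3,062.1724
P = 570.7987; D_Mac = 5.36472 half-year periods = 2.68236 yrs; D_mod = 2.68236/(1+0.0255) = 2.61566 yrs.
ΔP/P ≈ -D_mod · Δy = -2.61566 × (+0.008) = -0.020925 = -2.0925%.

-2.09%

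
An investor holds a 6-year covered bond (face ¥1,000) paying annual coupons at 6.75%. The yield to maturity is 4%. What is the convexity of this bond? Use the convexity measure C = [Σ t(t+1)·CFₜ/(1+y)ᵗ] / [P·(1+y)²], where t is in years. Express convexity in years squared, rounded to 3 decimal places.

31.900

With y = 0.04:
  t   CF        PV=CF/(1+0.04)^t    t·PV        t(t+1)·PV
  1        67.50        64.9038        64.9038         129.8077
  2        67.50        62.4075       124.8151         374.4453
  3        67.50        60.0073       180.0218         720.0871
  4        67.50        57.6993       230.7971       1,153.9857
  5        67.50        55.4801       277.4004       1,664.4024
  6     1,067.50       843.6608     5,061.9645      35,433.7518
  Σ                  1,144.1588     5,939.9028      39,476.4798
P = 1,144.1588.
Convexity = Σ t(t+1)·PV / [P·(1+y)²] = 39,476.4798 / (1,144.1588 × 1.081600) = 31.89962.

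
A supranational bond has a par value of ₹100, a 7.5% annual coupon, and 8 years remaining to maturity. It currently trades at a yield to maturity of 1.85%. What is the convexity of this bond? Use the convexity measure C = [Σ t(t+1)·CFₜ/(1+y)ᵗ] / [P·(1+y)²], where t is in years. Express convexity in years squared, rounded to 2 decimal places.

53.24

With y = 0.0185:
  t   CF        PV=CF/(1+0.0185)^t    t·PV        t(t+1)·PV
  1         7.50         7.3638         7.3638          14.7275
  2         7.50         7.2300        14.4600          43.3801
  3         7.50         7.0987        21.2961          85.1843
  4         7.50         6.9697        27.8790         139.3950
  5         7.50         6.8432        34.2158         205.2945
  6         7.50         6.7189        40.3131         282.1918
  7         7.50         6.5968        46.1777         369.4214
  8       107.50        92.8368       742.6945       6,684.2501
  Σ                    141.6578       934.3999       7,823.8447
P = 141.6578.
Convexity = Σ t(t+1)·PV / [P·(1+y)²] = 7,823.8447 / (141.6578 × 1.037342) = 53.24239.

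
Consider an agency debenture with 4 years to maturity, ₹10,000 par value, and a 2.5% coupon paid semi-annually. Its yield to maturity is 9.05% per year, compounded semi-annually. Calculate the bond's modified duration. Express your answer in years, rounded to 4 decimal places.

3.6393 years

Periodic yield y = 0.04525. First find Macaulay duration:
  t   CF        PV=CF/(1+0.04525)^t    t·PV
  1       125.00       119.5886       119.5886
  2       125.00       114.4115       228.8230
  3       125.00       109.4585       328.3755
  4       125.00       104.7199       418.8797
  5       125.00       100.1865       500.9324
  6       125.00        95.8493       575.0958
  7       125.00        91.6999       641.8992
  8    10,125.00     7,106.1378    56,849.1020
  Σ                  7,842.0520    59,662.6962
P = 7,842.0520; Macaulay duration = 59,662.6962 / 7,842.0520 = 7.60805 half-year periods = 3.80402 years.
Modified duration = D_Mac / (1 + y) = 3.80402 / 1.04525 = 3.63934 years.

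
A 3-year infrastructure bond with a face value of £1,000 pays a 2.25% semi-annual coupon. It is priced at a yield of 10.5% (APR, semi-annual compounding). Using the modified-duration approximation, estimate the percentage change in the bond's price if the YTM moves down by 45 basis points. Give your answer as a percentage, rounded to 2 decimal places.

Periodic yield y = 0.0525. Modified duration first:
  t   CF        PV=CF/(1+0.0525)^t    t·PV
  1        11.25        10.6888        10.6888
  2        11.25        10.1557        20.3113
  3        11.25         9.6491        28.9473
  4        11.25         9.1678        36.6711
  5        11.25         8.7105        43.5524
  6     1,011.25       743.9194     4,463.5166
  Σ                    792.2913     4,603.6876
P = 792.2913; D_Mac = 5.81060 half-year periods = 2.90530 yrs; D_mod = 2.90530/(1+0.0525) = 2.76038 yrs.
ΔP/P ≈ -D_mod · Δy = -2.76038 × (-0.0045) = +0.012422 = +1.2422%.

+1.24%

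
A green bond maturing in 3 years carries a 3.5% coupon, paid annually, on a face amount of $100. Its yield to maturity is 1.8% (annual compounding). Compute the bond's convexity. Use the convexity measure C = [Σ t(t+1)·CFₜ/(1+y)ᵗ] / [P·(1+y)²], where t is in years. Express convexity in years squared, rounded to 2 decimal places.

With y = 0.018:
  t   CF        PV=CF/(1+0.018)^t    t·PV        t(t+1)·PV
  1         3.50         3.4381         3.4381           6.8762
  2         3.50         3.3773         6.7546          20.2639
  3       103.50        98.1063       294.3190       1,177.2759
  Σ                    104.9218       304.5117       1,204.4161
P = 104.9218.
Convexity = Σ t(t+1)·PV / [P·(1+y)²] = 1,204.4161 / (104.9218 × 1.036324) = 11.07683.

11.08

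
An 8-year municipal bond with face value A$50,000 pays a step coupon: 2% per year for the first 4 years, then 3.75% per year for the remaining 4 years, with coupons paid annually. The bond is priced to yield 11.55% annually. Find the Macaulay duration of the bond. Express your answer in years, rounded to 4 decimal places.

Periodic yield y = 0.1155. Discount each cash flow and weight by its year:
  t   CF        PV=CF/(1+0.1155)^t    t·PV
  1     1,000.00       896.4590       896.4590
  2     1,000.00       803.6387     1,607.2774
  3     1,000.00       720.4291     2,161.2874
  4     1,000.00       645.8352     2,583.3407
  5     1,875.00     1,085.5589     5,427.7946
  6     1,875.00       973.1590     5,838.9543
  7     1,875.00       872.3972     6,106.7802
  8    51,875.00    21,637.2226   173,097.7807
  Σ                 27,634.6998   197,719.6744
Price P = Σ PV = 27,634.6998.
Macaulay duration = Σ(t·PV) / P = 197,719.6744 / 27,634.6998 = 7.15476 years.

7.1548 years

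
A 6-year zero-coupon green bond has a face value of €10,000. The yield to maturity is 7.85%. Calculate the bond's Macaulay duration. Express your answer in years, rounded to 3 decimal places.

6.000 years

A zero-coupon bond has a single cash flow at maturity, so its Macaulay duration equals its maturity: 6 years.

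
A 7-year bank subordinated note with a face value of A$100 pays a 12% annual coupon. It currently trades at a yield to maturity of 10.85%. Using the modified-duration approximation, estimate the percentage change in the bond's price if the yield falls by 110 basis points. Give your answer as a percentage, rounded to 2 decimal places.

+5.12%

Periodic yield y = 0.1085. Modified duration first:
  t   CF        PV=CF/(1+0.1085)^t    t·PV
  1        12.00        10.8254        10.8254
  2        12.00         9.7658        19.5317
  3        12.00         8.8100        26.4299
  4        12.00         7.9476        31.7906
  5        12.00         7.1697        35.8486
  6        12.00         6.4680        38.8077
  7       112.00        54.4588       381.2117
  Σ                    105.4454       544.4457
P = 105.4454; D_Mac = 5.16330 yrs; D_mod = 5.16330/(1+0.1085) = 4.65791 yrs.
ΔP/P ≈ -D_mod · Δy = -4.65791 × (-0.011) = +0.051237 = +5.1237%.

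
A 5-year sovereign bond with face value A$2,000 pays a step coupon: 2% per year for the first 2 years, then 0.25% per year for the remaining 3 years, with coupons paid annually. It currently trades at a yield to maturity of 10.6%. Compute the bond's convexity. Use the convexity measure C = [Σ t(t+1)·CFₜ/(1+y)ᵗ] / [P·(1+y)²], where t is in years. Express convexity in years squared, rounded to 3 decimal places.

23.320

With y = 0.106:
  t   CF        PV=CF/(1+0.106)^t    t·PV        t(t+1)·PV
  1        40.00        36.1664        36.1664          72.3327
  2        40.00        32.7001        65.4003         196.2009
  3         5.00         3.6958        11.0873          44.3492
  4         5.00         3.3416        13.3662          66.8312
  5     2,005.00     1,211.5427     6,057.7137      36,346.2824
  Σ                  1,287.4466     6,183.7339      36,725.9965
P = 1,287.4466.
Convexity = Σ t(t+1)·PV / [P·(1+y)²] = 36,725.9965 / (1,287.4466 × 1.223236) = 23.32030.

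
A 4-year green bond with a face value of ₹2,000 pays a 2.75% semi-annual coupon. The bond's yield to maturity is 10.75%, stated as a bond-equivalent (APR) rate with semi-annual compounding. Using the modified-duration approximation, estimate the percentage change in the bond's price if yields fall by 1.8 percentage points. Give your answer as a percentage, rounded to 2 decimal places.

+6.45%

Periodic yield y = 0.05375. Modified duration first:
  t   CF        PV=CF/(1+0.05375)^t    t·PV
  1        27.50        26.0973        26.0973
  2        27.50        24.7661        49.5322
  3        27.50        23.5028        70.5085
  4        27.50        22.3040        89.2159
  5        27.50        21.1663       105.8315
  6        27.50        20.0866       120.5198
  7        27.50        19.0620       133.4343
  8     2,027.50     1,333.7062    10,669.6494
  Σ                  1,490.6913    11,264.7888
P = 1,490.6913; D_Mac = 7.55675 half-year periods = 3.77838 yrs; D_mod = 3.77838/(1+0.05375) = 3.58565 yrs.
ΔP/P ≈ -D_mod · Δy = -3.58565 × (-0.018) = +0.064542 = +6.4542%.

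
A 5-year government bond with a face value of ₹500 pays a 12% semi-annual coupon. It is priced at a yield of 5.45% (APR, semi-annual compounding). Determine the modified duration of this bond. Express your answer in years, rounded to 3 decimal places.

3.938 years

Periodic yield y = 0.02725. First find Macaulay duration:
  t   CF        PV=CF/(1+0.02725)^t    t·PV
  1        30.00        29.2042        29.2042
  2        30.00        28.4295        56.8590
  3        30.00        27.6753        83.0260
  4        30.00        26.9412       107.7647
  5        30.00        26.2265       131.1326
  6        30.00        25.5308       153.1848
  7        30.00        24.8535       173.9748
  8        30.00        24.1942       193.5540
  9        30.00        23.5524       211.9720
  10      530.00       405.0553     4,050.5535
  Σ                    641.6631     5,191.2253
P = 641.6631; Macaulay duration = 5,191.2253 / 641.6631 = 8.09027 half-year periods = 4.04513 years.
Modified duration = D_Mac / (1 + y) = 4.04513 / 1.02725 = 3.93783 years.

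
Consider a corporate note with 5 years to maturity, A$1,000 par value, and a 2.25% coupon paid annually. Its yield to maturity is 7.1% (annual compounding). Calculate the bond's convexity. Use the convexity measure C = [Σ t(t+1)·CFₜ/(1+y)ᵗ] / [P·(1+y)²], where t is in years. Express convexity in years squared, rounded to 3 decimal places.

With y = 0.071:
  t   CF        PV=CF/(1+0.071)^t    t·PV        t(t+1)·PV
  1        22.50        21.0084        21.0084          42.0168
  2        22.50        19.6157        39.2314         117.6941
  3        22.50        18.3153        54.9459         219.7836
  4        22.50        17.1011        68.4045         342.0225
  5     1,022.50       725.6312     3,628.1561      21,768.9367
  Σ                    801.6717     3,811.7463      22,490.4538
P = 801.6717.
Convexity = Σ t(t+1)·PV / [P·(1+y)²] = 22,490.4538 / (801.6717 × 1.147041) = 24.45810.

24.458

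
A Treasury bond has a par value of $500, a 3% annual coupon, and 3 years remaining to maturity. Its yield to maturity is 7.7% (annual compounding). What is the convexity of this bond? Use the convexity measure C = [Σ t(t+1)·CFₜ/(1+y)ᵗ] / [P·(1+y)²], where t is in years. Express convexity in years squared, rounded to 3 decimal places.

9.920

With y = 0.077:
  t   CF        PV=CF/(1+0.077)^t    t·PV        t(t+1)·PV
  1        15.00        13.9276        13.9276          27.8552
  2        15.00        12.9318        25.8637          77.5910
  3       515.00       412.2495     1,236.7484       4,946.9938
  Σ                    439.1089     1,276.5397       5,052.4399
P = 439.1089.
Convexity = Σ t(t+1)·PV / [P·(1+y)²] = 5,052.4399 / (439.1089 × 1.159929) = 9.91968.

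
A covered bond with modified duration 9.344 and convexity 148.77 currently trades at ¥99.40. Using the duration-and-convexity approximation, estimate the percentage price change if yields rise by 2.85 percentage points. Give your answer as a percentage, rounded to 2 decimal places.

Duration effect: -D_mod·Δy = -9.344 × (+0.0285) = -0.266304
Convexity effect: ½·C·(Δy)² = 0.5 × 148.77 × (0.0285)² = +0.06041921625
ΔP/P ≈ -0.266304 + 0.06041921625 = -0.20588478375
= -20.588478375%.

-20.59%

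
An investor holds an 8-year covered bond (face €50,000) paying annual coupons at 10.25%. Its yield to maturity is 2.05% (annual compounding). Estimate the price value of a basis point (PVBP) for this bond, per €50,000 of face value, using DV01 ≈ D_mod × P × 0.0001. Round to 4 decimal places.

€49.4514

Periodic yield y = 0.0205.
  t   CF        PV=CF/(1+0.0205)^t    t·PV
  1     5,125.00     5,022.0480     5,022.0480
  2     5,125.00     4,921.1642     9,842.3283
  3     5,125.00     4,822.3069    14,466.9206
  4     5,125.00     4,725.4354    18,901.7417
  5     5,125.00     4,630.5100    23,152.5499
  6     5,125.00     4,537.4914    27,224.9484
  7     5,125.00     4,446.3414    31,124.3898
  8    55,125.00    46,864.5585   374,916.4681
  Σ                 79,969.8558   504,651.3949
P = 79,969.8558; D_Mac = 6.31052 yrs; D_mod = 6.18375 yrs.
DV01 ≈ 6.18375 × 79,969.8558 × 0.0001 = 49.451386.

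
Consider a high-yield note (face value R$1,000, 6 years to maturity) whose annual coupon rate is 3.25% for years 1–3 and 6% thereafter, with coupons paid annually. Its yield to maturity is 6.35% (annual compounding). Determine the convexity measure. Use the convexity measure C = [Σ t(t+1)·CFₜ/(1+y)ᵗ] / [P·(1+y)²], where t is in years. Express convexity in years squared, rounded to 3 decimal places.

With y = 0.0635:
  t   CF        PV=CF/(1+0.0635)^t    t·PV        t(t+1)·PV
  1        32.50        30.5595        30.5595          61.1189
  2        32.50        28.7348        57.4696         172.4089
  3        32.50        27.0191        81.0573         324.2292
  4        60.00        46.9031       187.6123         938.0614
  5        60.00        44.1026       220.5128       1,323.0767
  6     1,060.00       732.6236     4,395.7416      30,770.1909
  Σ                    909.9426     4,972.9530      33,589.0860
P = 909.9426.
Convexity = Σ t(t+1)·PV / [P·(1+y)²] = 33,589.0860 / (909.9426 × 1.131032) = 32.63692.

32.637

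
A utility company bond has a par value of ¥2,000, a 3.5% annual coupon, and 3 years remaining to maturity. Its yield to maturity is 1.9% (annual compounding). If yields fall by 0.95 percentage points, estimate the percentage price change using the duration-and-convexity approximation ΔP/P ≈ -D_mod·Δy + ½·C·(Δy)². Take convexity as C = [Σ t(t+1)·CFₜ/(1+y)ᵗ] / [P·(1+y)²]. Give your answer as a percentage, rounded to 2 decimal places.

With y = 0.019:
  t   CF        PV=CF/(1+0.019)^t    t·PV        t(t+1)·PV
  1        70.00        68.6948        68.6948         137.3896
  2        70.00        67.4139       134.8279         404.4836
  3     2,070.00     1,956.3556     5,869.0667      23,476.2670
  Σ                  2,092.4643     6,072.5894      24,018.1402
P = 2,092.4643; D_Mac = 2.90212 yrs; D_mod = 2.84801 yrs; C = 11.05434.
Duration effect: -2.84801 × (-0.0095) = +0.027056
Convexity effect: 0.5 × 11.05434 × (-0.0095)² = +0.0004988
ΔP/P ≈ +0.027056 + 0.0004988 = +0.027555 = +2.7555%.

+2.76%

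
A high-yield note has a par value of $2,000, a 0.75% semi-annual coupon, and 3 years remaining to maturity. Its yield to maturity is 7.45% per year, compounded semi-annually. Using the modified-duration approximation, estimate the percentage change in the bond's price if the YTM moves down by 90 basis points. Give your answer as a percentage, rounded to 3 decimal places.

Periodic yield y = 0.03725. Modified duration first:
  t   CF        PV=CF/(1+0.03725)^t    t·PV
  1         7.50         7.2307         7.2307
  2         7.50         6.9710        13.9420
  3         7.50         6.7206        20.1619
  4         7.50         6.4793        25.9172
  5         7.50         6.2466        31.2330
  6     2,007.50     1,611.9623     9,671.7741
  Σ                  1,645.6105     9,770.2588
P = 1,645.6105; D_Mac = 5.93716 half-year periods = 2.96858 yrs; D_mod = 2.96858/(1+0.03725) = 2.86197 yrs.
ΔP/P ≈ -D_mod · Δy = -2.86197 × (-0.009) = +0.025758 = +2.5758%.

+2.576%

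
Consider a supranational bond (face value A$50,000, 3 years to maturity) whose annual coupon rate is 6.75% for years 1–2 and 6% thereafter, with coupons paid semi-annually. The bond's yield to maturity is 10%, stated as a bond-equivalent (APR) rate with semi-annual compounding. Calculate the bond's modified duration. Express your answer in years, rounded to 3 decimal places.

Periodic yield y = 0.05. First find Macaulay duration:
  t   CF        PV=CF/(1+0.05)^t    t·PV
  1     1,687.50     1,607.1429     1,607.1429
  2     1,687.50     1,530.6122     3,061.2245
  3     1,687.50     1,457.7259     4,373.1778
  4     1,687.50     1,388.3104     5,553.2417
  5     1,500.00     1,175.2892     5,876.4462
  6    51,500.00    38,430.0929   230,580.5576
  Σ                 45,589.1737   251,051.7907
P = 45,589.1737; Macaulay duration = 251,051.7907 / 45,589.1737 = 5.50683 half-year periods = 2.75341 years.
Modified duration = D_Mac / (1 + y) = 2.75341 / 1.05 = 2.62230 years.

2.622 years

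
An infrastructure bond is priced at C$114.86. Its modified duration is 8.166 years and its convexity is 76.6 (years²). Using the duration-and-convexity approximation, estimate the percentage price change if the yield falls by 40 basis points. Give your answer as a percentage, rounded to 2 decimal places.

+3.33%

Duration effect: -D_mod·Δy = -8.166 × (-0.004) = +0.032664
Convexity effect: ½·C·(Δy)² = 0.5 × 76.6 × (-0.004)² = +0.0006128
ΔP/P ≈ +0.032664 + 0.0006128 = +0.0332768
= +3.32768%.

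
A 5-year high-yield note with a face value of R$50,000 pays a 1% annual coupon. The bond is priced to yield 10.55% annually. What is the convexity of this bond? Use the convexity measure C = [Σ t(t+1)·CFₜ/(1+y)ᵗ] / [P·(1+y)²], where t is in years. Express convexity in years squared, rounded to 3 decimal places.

With y = 0.1055:
  t   CF        PV=CF/(1+0.1055)^t    t·PV        t(t+1)·PV
  1       500.00       452.2840       452.2840         904.5681
  2       500.00       409.1217       818.2434       2,454.7302
  3       500.00       370.0784     1,110.2353       4,440.9411
  4       500.00       334.7611     1,339.0445       6,695.2225
  5    50,500.00    30,584.2365   152,921.1826     917,527.0955
  Σ                 32,150.4818   156,640.9898     932,022.5573
P = 32,150.4818.
Convexity = Σ t(t+1)·PV / [P·(1+y)²] = 932,022.5573 / (32,150.4818 × 1.222130) = 23.72037.

23.720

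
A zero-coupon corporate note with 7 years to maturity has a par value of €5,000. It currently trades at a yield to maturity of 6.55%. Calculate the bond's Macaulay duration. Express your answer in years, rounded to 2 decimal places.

A zero-coupon bond has a single cash flow at maturity, so its Macaulay duration equals its maturity: 7 years.

7.00 years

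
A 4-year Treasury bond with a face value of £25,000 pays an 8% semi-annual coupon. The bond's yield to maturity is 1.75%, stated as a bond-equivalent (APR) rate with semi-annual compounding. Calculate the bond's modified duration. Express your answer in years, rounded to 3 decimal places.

3.529 years

Periodic yield y = 0.00875. First find Macaulay duration:
  t   CF        PV=CF/(1+0.00875)^t    t·PV
  1     1,000.00       991.3259       991.3259
  2     1,000.00       982.7270     1,965.4541
  3     1,000.00       974.2028     2,922.6083
  4     1,000.00       965.7524     3,863.0097
  5     1,000.00       957.3754     4,786.8770
  6     1,000.00       949.0710     5,694.4261
  7     1,000.00       940.8387     6,585.8708
  8    26,000.00    24,249.6216   193,996.9728
  Σ                 31,010.9148   220,806.5447
P = 31,010.9148; Macaulay duration = 220,806.5447 / 31,010.9148 = 7.12028 half-year periods = 3.56014 years.
Modified duration = D_Mac / (1 + y) = 3.56014 / 1.00875 = 3.52926 years.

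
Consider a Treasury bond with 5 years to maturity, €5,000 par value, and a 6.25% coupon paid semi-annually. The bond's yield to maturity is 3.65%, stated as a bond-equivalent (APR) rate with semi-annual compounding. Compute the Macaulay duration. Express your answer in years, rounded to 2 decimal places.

4.41 years

Periodic yield y = 0.01825. Discount each cash flow and weight by its period:
  t   CF        PV=CF/(1+0.01825)^t    t·PV
  1       156.25       153.4495       153.4495
  2       156.25       150.6993       301.3986
  3       156.25       147.9983       443.9949
  4       156.25       145.3458       581.3830
  5       156.25       142.7407       713.7037
  6       156.25       140.1824       841.0944
  7       156.25       137.6699       963.6895
  8       156.25       135.2025     1,081.6199
  9       156.25       132.7793     1,195.0134
  10    5,156.25     4,303.1826    43,031.8263
  Σ                  5,589.2504    49,307.1733
Price P = Σ PV = 5,589.2504.
Macaulay duration = Σ(t·PV) / P = 49,307.1733 / 5,589.2504 = 8.82179 half-year periods.
In years: 8.82179 / 2 = 4.41089 years.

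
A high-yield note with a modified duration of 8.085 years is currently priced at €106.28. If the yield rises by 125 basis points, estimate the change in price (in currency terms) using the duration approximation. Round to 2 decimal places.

Duration approximation: ΔP/P ≈ -D_mod · Δy = -8.085 × (+0.0125) = -0.1010625.
ΔP ≈ 106.28 × (-0.1010625) = -10.7409225.

-€10.74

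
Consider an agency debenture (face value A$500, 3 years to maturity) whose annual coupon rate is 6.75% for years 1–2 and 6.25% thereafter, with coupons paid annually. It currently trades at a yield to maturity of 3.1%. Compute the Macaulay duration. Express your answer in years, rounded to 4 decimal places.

Periodic yield y = 0.031. Discount each cash flow and weight by its year:
  t   CF        PV=CF/(1+0.031)^t    t·PV
  1        33.75        32.7352        32.7352
  2        33.75        31.7509        63.5019
  3       531.25       484.7557     1,454.2672
  Σ                    549.2419     1,550.5042
Price P = Σ PV = 549.2419.
Macaulay duration = Σ(t·PV) / P = 1,550.5042 / 549.2419 = 2.82299 years.

2.8230 years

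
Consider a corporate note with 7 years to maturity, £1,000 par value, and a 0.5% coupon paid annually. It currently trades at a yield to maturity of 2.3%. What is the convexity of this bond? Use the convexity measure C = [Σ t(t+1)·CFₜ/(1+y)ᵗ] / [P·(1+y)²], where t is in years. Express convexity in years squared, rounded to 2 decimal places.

With y = 0.023:
  t   CF        PV=CF/(1+0.023)^t    t·PV        t(t+1)·PV
  1         5.00         4.8876         4.8876           9.7752
  2         5.00         4.7777         9.5554          28.6662
  3         5.00         4.6703        14.0108          56.0434
  4         5.00         4.5653        18.2611          91.3056
  5         5.00         4.4626        22.3132         133.8792
  6         5.00         4.3623        26.1738         183.2169
  7     1,005.00       857.1101     5,999.7709      47,998.1670
  Σ                    884.8359     6,094.9729      48,501.0535
P = 884.8359.
Convexity = Σ t(t+1)·PV / [P·(1+y)²] = 48,501.0535 / (884.8359 × 1.046529) = 52.37658.

52.38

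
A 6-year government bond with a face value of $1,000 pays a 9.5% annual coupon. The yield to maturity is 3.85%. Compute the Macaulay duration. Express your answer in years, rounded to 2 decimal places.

Periodic yield y = 0.0385. Discount each cash flow and weight by its year:
  t   CF        PV=CF/(1+0.0385)^t    t·PV
  1        95.00        91.4781        91.4781
  2        95.00        88.0868       176.1735
  3        95.00        84.8211       254.4634
  4        95.00        81.6766       326.7064
  5        95.00        78.6486       393.2431
  6     1,095.00       872.9213     5,237.5281
  Σ                  1,297.6325     6,479.5926
Price P = Σ PV = 1,297.6325.
Macaulay duration = Σ(t·PV) / P = 6,479.5926 / 1,297.6325 = 4.99340 years.

4.99 years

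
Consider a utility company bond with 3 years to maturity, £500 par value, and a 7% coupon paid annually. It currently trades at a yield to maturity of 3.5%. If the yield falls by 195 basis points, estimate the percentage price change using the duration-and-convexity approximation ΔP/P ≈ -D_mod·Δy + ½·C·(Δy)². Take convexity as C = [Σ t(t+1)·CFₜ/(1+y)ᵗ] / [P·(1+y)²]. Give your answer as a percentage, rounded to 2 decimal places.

With y = 0.035:
  t   CF        PV=CF/(1+0.035)^t    t·PV        t(t+1)·PV
  1        35.00        33.8164        33.8164          67.6329
  2        35.00        32.6729        65.3457         196.0372
  3       535.00       482.5393     1,447.6180       5,790.4722
  Σ                    549.0286     1,546.7802       6,054.1423
P = 549.0286; D_Mac = 2.81730 yrs; D_mod = 2.72203 yrs; C = 10.29383.
Duration effect: -2.72203 × (-0.0195) = +0.053080
Convexity effect: 0.5 × 10.29383 × (-0.0195)² = +0.0019571
ΔP/P ≈ +0.053080 + 0.0019571 = +0.055037 = +5.5037%.

+5.50%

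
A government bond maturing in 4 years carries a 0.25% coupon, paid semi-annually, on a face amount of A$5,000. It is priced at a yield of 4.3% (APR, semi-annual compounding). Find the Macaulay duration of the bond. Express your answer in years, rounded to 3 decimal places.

3.981 years

Periodic yield y = 0.0215. Discount each cash flow and weight by its period:
  t   CF        PV=CF/(1+0.0215)^t    t·PV
  1         6.25         6.1185         6.1185
  2         6.25         5.9897        11.9794
  3         6.25         5.8636        17.5908
  4         6.25         5.7402        22.9608
  5         6.25         5.6194        28.0969
  6         6.25         5.5011        33.0066
  7         6.25         5.3853        37.6972
  8     5,006.25     4,222.8491    33,782.7930
  Σ                  4,263.0669    33,940.2432
Price P = Σ PV = 4,263.0669.
Macaulay duration = Σ(t·PV) / P = 33,940.2432 / 4,263.0669 = 7.96146 half-year periods.
In years: 7.96146 / 2 = 3.98073 years.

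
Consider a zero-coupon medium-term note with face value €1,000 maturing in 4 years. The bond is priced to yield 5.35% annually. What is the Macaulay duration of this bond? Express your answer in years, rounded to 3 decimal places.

A zero-coupon bond has a single cash flow at maturity, so its Macaulay duration equals its maturity: 4 years.

4.000 years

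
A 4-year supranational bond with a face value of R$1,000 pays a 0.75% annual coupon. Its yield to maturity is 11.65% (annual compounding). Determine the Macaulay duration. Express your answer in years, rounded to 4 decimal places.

3.9436 years

Periodic yield y = 0.1165. Discount each cash flow and weight by its year:
  t   CF        PV=CF/(1+0.1165)^t    t·PV
  1         7.50         6.7174         6.7174
  2         7.50         6.0165        12.0330
  3         7.50         5.3887        16.1661
  4     1,007.50       648.3509     2,593.4038
  Σ                    666.4736     2,628.3203
Price P = Σ PV = 666.4736.
Macaulay duration = Σ(t·PV) / P = 2,628.3203 / 666.4736 = 3.94362 years.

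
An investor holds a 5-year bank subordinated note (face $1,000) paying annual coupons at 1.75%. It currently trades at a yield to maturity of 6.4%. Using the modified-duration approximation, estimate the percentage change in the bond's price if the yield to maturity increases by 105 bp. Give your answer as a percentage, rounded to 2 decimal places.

Periodic yield y = 0.064. Modified duration first:
  t   CF        PV=CF/(1+0.064)^t    t·PV
  1        17.50        16.4474        16.4474
  2        17.50        15.4581        30.9161
  3        17.50        14.5282        43.5847
  4        17.50        13.6544        54.6175
  5     1,017.50       746.1502     3,730.7512
  Σ                    806.2383     3,876.3168
P = 806.2383; D_Mac = 4.80790 yrs; D_mod = 4.80790/(1+0.064) = 4.51871 yrs.
ΔP/P ≈ -D_mod · Δy = -4.51871 × (+0.0105) = -0.047446 = -4.7446%.

-4.74%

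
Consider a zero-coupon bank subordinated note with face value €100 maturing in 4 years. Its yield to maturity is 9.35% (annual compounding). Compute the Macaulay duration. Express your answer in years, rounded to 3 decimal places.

A zero-coupon bond has a single cash flow at maturity, so its Macaulay duration equals its maturity: 4 years.

4.000 years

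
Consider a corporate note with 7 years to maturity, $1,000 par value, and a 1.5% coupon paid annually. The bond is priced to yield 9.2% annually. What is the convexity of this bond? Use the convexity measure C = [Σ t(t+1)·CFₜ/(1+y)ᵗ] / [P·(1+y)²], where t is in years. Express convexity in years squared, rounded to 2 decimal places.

With y = 0.092:
  t   CF        PV=CF/(1+0.092)^t    t·PV        t(t+1)·PV
  1        15.00        13.7363        13.7363          27.4725
  2        15.00        12.5790        25.1580          75.4740
  3        15.00        11.5192        34.5577         138.2307
  4        15.00        10.5487        42.1950         210.9749
  5        15.00         9.6600        48.3001         289.8006
  6        15.00         8.8462        53.0770         371.5393
  7     1,015.00       548.1603     3,837.1221      30,696.9764
  Σ                    615.0497     4,054.1461      31,810.4684
P = 615.0497.
Convexity = Σ t(t+1)·PV / [P·(1+y)²] = 31,810.4684 / (615.0497 × 1.192464) = 43.37251.

43.37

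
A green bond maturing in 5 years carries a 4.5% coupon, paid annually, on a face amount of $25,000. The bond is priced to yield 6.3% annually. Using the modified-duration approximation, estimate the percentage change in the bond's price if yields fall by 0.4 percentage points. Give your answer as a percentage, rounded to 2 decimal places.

+1.72%

Periodic yield y = 0.063. Modified duration first:
  t   CF        PV=CF/(1+0.063)^t    t·PV
  1     1,125.00     1,058.3255     1,058.3255
  2     1,125.00       995.6025     1,991.2051
  3     1,125.00       936.5969     2,809.7908
  4     1,125.00       881.0884     3,524.3534
  5    26,125.00    19,248.1935    96,240.9676
  Σ                 23,119.8068   105,624.6424
P = 23,119.8068; D_Mac = 4.56858 yrs; D_mod = 4.56858/(1+0.063) = 4.29782 yrs.
ΔP/P ≈ -D_mod · Δy = -4.29782 × (-0.004) = +0.017191 = +1.7191%.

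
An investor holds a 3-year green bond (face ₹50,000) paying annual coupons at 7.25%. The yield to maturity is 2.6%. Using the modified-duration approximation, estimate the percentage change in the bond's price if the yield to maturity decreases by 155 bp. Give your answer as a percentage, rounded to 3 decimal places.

+4.252%

Periodic yield y = 0.026. Modified duration first:
  t   CF        PV=CF/(1+0.026)^t    t·PV
  1     3,625.00     3,533.1384     3,533.1384
  2     3,625.00     3,443.6047     6,887.2094
  3    53,625.00    49,650.6825   148,952.0476
  Σ                 56,627.4256   159,372.3953
P = 56,627.4256; D_Mac = 2.81440 yrs; D_mod = 2.81440/(1+0.026) = 2.74308 yrs.
ΔP/P ≈ -D_mod · Δy = -2.74308 × (-0.0155) = +0.042518 = +4.2518%.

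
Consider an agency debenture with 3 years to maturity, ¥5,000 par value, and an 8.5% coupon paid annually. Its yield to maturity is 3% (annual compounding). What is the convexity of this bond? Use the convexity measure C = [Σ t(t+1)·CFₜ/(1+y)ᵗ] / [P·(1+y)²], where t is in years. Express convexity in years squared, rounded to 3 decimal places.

10.246

With y = 0.03:
  t   CF        PV=CF/(1+0.03)^t    t·PV        t(t+1)·PV
  1       425.00       412.6214       412.6214         825.2427
  2       425.00       400.6033       801.2065       2,403.6196
  3     5,425.00     4,964.6435    14,893.9305      59,575.7220
  Σ                  5,777.8681    16,107.7584      62,804.5843
P = 5,777.8681.
Convexity = Σ t(t+1)·PV / [P·(1+y)²] = 62,804.5843 / (5,777.8681 × 1.060900) = 10.24588.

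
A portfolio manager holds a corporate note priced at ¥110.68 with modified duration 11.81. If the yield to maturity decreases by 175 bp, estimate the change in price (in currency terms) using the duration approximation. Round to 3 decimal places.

Duration approximation: ΔP/P ≈ -D_mod · Δy = -11.81 × (-0.0175) = +0.206675.
ΔP ≈ 110.68 × (+0.206675) = +22.874789.

+¥22.875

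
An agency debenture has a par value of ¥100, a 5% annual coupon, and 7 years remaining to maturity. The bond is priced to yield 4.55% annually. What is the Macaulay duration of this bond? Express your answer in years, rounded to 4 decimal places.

Periodic yield y = 0.0455. Discount each cash flow and weight by its year:
  t   CF        PV=CF/(1+0.0455)^t    t·PV
  1         5.00         4.7824         4.7824
  2         5.00         4.5743         9.1485
  3         5.00         4.3752        13.1256
  4         5.00         4.1848        16.7392
  5         5.00         4.0027        20.0134
  6         5.00         3.8285        22.9708
  7       105.00        76.8991       538.2934
  Σ                    102.6469       625.0733
Price P = Σ PV = 102.6469.
Macaulay duration = Σ(t·PV) / P = 625.0733 / 102.6469 = 6.08955 years.

6.0896 years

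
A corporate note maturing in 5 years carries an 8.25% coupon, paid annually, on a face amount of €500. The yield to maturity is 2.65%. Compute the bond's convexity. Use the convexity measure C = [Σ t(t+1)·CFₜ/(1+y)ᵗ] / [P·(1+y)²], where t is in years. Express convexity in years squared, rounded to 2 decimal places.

With y = 0.0265:
  t   CF        PV=CF/(1+0.0265)^t    t·PV        t(t+1)·PV
  1        41.25        40.1851        40.1851          80.3702
  2        41.25        39.1477        78.2954         234.8861
  3        41.25        38.1370       114.4111         457.6446
  4        41.25        37.1525       148.6100         743.0502
  5       541.25       474.9011     2,374.5053      14,247.0319
  Σ                    629.5234     2,756.0069      15,762.9829
P = 629.5234.
Convexity = Σ t(t+1)·PV / [P·(1+y)²] = 15,762.9829 / (629.5234 × 1.053702) = 23.76340.

23.76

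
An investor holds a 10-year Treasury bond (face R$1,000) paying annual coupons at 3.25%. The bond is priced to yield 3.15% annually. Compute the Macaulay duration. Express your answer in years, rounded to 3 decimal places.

Periodic yield y = 0.0315. Discount each cash flow and weight by its year:
  t   CF        PV=CF/(1+0.0315)^t    t·PV
  1        32.50        31.5075        31.5075
  2        32.50        30.5453        61.0907
  3        32.50        29.6125        88.8376
  4        32.50        28.7082       114.8329
  5        32.50        27.8315       139.1577
  6        32.50        26.9816       161.8897
  7        32.50        26.1577       183.1036
  8        32.50        25.3588       202.8708
  9        32.50        24.5844       221.2599
  10    1,032.50       757.1776     7,571.7756
  Σ                  1,008.4653     8,776.3260
Price P = Σ PV = 1,008.4653.
Macaulay duration = Σ(t·PV) / P = 8,776.3260 / 1,008.4653 = 8.70266 years.

8.703 years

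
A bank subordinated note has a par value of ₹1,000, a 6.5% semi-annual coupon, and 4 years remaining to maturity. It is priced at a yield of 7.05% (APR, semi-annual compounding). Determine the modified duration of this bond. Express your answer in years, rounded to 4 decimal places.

3.4593 years

Periodic yield y = 0.03525. First find Macaulay duration:
  t   CF        PV=CF/(1+0.03525)^t    t·PV
  1        32.50        31.3934        31.3934
  2        32.50        30.3244        60.6489
  3        32.50        29.2919        87.8757
  4        32.50        28.2945       113.1781
  5        32.50        27.3311       136.6555
  6        32.50        26.4005       158.4029
  7        32.50        25.5016       178.5109
  8     1,032.50       782.5789     6,260.6314
  Σ                    981.1163     7,027.2968
P = 981.1163; Macaulay duration = 7,027.2968 / 981.1163 = 7.16255 half-year periods = 3.58128 years.
Modified duration = D_Mac / (1 + y) = 3.58128 / 1.03525 = 3.45933 years.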